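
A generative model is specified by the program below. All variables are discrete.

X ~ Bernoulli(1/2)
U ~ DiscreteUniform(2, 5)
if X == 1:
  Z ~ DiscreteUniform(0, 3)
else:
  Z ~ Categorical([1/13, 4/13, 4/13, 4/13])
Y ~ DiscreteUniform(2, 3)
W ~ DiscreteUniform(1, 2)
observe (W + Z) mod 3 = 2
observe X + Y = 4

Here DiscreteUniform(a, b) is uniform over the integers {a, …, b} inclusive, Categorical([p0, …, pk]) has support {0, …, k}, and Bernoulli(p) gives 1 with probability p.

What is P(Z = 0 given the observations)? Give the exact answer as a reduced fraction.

Enumerate traces; 12 have nonzero weight after conditioning:
  (X=1, U=2, Z=0, Y=3, W=2) weight 1/128
  (X=1, U=2, Z=1, Y=3, W=1) weight 1/128
  (X=1, U=2, Z=3, Y=3, W=2) weight 1/128
  (X=1, U=3, Z=0, Y=3, W=2) weight 1/128
  (X=1, U=3, Z=1, Y=3, W=1) weight 1/128
  (X=1, U=3, Z=3, Y=3, W=2) weight 1/128
  (X=1, U=4, Z=0, Y=3, W=2) weight 1/128
  (X=1, U=4, Z=1, Y=3, W=1) weight 1/128
  … 4 more
Group by Z:
  weight(Z=0) = 1/32
  weight(Z=1) = 1/32
  weight(Z=3) = 1/32
Total weight = 1/32 + 1/32 + 1/32 = 3/32
P(Z=0 | obs) = 1/32 / 3/32 = 1/3
P(Z=1 | obs) = 1/32 / 3/32 = 1/3
P(Z=3 | obs) = 1/32 / 3/32 = 1/3

P(Z = 0 | obs) = 1/3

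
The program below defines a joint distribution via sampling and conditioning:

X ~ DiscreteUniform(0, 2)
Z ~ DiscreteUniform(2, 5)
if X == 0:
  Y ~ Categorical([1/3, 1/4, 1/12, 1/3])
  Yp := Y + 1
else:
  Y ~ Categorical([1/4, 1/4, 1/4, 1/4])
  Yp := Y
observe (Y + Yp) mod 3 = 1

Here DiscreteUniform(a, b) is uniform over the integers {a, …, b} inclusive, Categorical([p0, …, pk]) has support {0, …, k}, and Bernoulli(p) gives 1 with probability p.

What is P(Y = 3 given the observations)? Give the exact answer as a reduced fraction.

Enumerate traces; 16 have nonzero weight after conditioning:
  (X=0, Z=2, Y=0) weight 1/36
  (X=0, Z=2, Y=3) weight 1/36
  (X=0, Z=3, Y=0) weight 1/36
  (X=0, Z=3, Y=3) weight 1/36
  (X=0, Z=4, Y=0) weight 1/36
  (X=0, Z=4, Y=3) weight 1/36
  (X=0, Z=5, Y=0) weight 1/36
  (X=0, Z=5, Y=3) weight 1/36
  (X=1, Z=2, Y=2) weight 1/48
  … 7 more
Group by Y:
  weight(Y=0) = 1/9
  weight(Y=2) = 1/6
  weight(Y=3) = 1/9
Total weight = 1/9 + 1/6 + 1/9 = 7/18
P(Y=0 | obs) = 1/9 / 7/18 = 2/7
P(Y=2 | obs) = 1/6 / 7/18 = 3/7
P(Y=3 | obs) = 1/9 / 7/18 = 2/7

P(Y = 3 | obs) = 2/7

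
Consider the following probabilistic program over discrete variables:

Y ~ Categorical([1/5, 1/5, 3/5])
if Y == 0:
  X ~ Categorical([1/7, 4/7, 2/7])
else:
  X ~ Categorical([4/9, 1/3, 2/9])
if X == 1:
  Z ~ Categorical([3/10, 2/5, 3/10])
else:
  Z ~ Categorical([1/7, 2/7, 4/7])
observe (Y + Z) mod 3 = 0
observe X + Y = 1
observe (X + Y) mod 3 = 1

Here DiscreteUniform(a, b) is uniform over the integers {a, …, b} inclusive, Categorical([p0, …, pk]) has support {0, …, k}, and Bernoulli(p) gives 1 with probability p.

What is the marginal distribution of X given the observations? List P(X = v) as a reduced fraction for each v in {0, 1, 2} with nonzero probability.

Enumerate traces; 2 have nonzero weight after conditioning:
  (Y=0, X=1, Z=0) weight 6/175
  (Y=1, X=0, Z=2) weight 16/315
Group by X:
  weight(X=0) = 16/315
  weight(X=1) = 6/175
Total weight = 16/315 + 6/175 = 134/1575
P(X=0 | obs) = 16/315 / 134/1575 = 40/67
P(X=1 | obs) = 6/175 / 134/1575 = 27/67

P(X=0) = 40/67, P(X=1) = 27/67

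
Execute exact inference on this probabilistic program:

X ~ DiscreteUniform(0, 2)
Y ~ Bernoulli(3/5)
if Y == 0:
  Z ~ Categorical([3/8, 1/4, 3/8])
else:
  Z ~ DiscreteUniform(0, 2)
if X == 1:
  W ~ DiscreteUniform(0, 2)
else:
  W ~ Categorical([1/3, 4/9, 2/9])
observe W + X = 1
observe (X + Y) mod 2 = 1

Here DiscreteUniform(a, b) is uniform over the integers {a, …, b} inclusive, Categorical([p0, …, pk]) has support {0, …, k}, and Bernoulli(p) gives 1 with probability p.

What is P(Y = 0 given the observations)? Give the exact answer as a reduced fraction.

Enumerate traces; 6 have nonzero weight after conditioning:
  (X=0, Y=1, Z=0, W=1) weight 4/135
  (X=0, Y=1, Z=1, W=1) weight 4/135
  (X=0, Y=1, Z=2, W=1) weight 4/135
  (X=1, Y=0, Z=0, W=0) weight 1/60
  (X=1, Y=0, Z=1, W=0) weight 1/90
  (X=1, Y=0, Z=2, W=0) weight 1/60
Group by Y:
  weight(Y=0) = 2/45
  weight(Y=1) = 4/45
Total weight = 2/45 + 4/45 = 2/15
P(Y=0 | obs) = 2/45 / 2/15 = 1/3
P(Y=1 | obs) = 4/45 / 2/15 = 2/3

P(Y = 0 | obs) = 1/3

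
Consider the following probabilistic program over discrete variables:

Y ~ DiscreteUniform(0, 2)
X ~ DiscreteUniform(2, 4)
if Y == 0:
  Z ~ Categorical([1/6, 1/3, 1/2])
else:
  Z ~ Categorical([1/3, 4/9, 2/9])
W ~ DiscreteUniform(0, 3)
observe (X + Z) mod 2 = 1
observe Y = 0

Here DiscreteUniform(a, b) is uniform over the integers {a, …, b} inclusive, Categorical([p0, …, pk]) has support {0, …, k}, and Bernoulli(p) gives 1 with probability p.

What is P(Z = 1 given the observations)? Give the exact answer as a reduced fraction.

P(Z = 1 | obs) = 1/2

Enumerate traces; 16 have nonzero weight after conditioning:
  (Y=0, X=2, Z=1, W=0) weight 1/108
  (Y=0, X=2, Z=1, W=1) weight 1/108
  (Y=0, X=2, Z=1, W=2) weight 1/108
  (Y=0, X=2, Z=1, W=3) weight 1/108
  (Y=0, X=3, Z=0, W=0) weight 1/216
  (Y=0, X=3, Z=0, W=1) weight 1/216
  (Y=0, X=3, Z=0, W=2) weight 1/216
  (Y=0, X=3, Z=0, W=3) weight 1/216
  (Y=0, X=3, Z=2, W=0) weight 1/72
  … 7 more
Group by Z:
  weight(Z=0) = 1/54
  weight(Z=1) = 2/27
  weight(Z=2) = 1/18
Total weight = 1/54 + 2/27 + 1/18 = 4/27
P(Z=0 | obs) = 1/54 / 4/27 = 1/8
P(Z=1 | obs) = 2/27 / 4/27 = 1/2
P(Z=2 | obs) = 1/18 / 4/27 = 3/8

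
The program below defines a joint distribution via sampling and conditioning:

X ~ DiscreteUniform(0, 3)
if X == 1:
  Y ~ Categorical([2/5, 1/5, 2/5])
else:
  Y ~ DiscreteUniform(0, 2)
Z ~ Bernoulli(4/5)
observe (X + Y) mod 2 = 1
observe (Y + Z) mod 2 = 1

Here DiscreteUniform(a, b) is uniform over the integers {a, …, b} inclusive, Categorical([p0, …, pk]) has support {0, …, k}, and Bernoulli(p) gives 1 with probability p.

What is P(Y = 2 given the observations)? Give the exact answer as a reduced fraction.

P(Y = 2 | obs) = 22/49

Enumerate traces; 6 have nonzero weight after conditioning:
  (X=0, Y=1, Z=0) weight 1/60
  (X=1, Y=0, Z=1) weight 2/25
  (X=1, Y=2, Z=1) weight 2/25
  (X=2, Y=1, Z=0) weight 1/60
  (X=3, Y=0, Z=1) weight 1/15
  (X=3, Y=2, Z=1) weight 1/15
Group by Y:
  weight(Y=0) = 11/75
  weight(Y=1) = 1/30
  weight(Y=2) = 11/75
Total weight = 11/75 + 1/30 + 11/75 = 49/150
P(Y=0 | obs) = 11/75 / 49/150 = 22/49
P(Y=1 | obs) = 1/30 / 49/150 = 5/49
P(Y=2 | obs) = 11/75 / 49/150 = 22/49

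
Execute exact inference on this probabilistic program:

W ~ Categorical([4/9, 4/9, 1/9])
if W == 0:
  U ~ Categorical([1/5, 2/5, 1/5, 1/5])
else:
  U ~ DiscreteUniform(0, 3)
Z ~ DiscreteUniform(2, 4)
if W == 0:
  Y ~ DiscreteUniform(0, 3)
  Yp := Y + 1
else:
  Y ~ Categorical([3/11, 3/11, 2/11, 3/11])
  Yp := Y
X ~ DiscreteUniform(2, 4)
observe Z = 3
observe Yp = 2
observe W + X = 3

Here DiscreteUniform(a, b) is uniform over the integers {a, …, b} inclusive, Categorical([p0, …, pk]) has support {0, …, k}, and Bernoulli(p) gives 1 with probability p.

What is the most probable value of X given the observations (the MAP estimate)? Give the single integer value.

Enumerate traces; 8 have nonzero weight after conditioning:
  (W=0, U=0, Z=3, Y=1, X=3) weight 1/405
  (W=0, U=1, Z=3, Y=1, X=3) weight 2/405
  (W=0, U=2, Z=3, Y=1, X=3) weight 1/405
  (W=0, U=3, Z=3, Y=1, X=3) weight 1/405
  (W=1, U=0, Z=3, Y=2, X=2) weight 2/891
  (W=1, U=1, Z=3, Y=2, X=2) weight 2/891
  (W=1, U=2, Z=3, Y=2, X=2) weight 2/891
  (W=1, U=3, Z=3, Y=2, X=2) weight 2/891
Group by X:
  weight(X=2) = 8/891
  weight(X=3) = 1/81
Total weight = 8/891 + 1/81 = 19/891
P(X=2 | obs) = 8/891 / 19/891 = 8/19
P(X=3 | obs) = 1/81 / 19/891 = 11/19
argmax = 3

argmax_v P(X = v | obs) = 3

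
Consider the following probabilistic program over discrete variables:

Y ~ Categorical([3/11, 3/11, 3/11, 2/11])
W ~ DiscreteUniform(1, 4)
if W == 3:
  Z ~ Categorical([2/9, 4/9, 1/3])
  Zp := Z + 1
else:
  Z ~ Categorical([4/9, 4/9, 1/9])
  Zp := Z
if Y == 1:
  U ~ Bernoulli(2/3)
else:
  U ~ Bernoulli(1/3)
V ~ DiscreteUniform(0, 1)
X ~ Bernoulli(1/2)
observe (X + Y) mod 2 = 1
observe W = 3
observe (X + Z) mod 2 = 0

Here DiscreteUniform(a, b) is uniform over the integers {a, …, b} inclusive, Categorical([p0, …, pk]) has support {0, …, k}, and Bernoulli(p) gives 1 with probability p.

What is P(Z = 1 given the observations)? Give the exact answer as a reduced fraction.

Enumerate traces; 24 have nonzero weight after conditioning:
  (Y=0, W=3, Z=1, U=0, V=0, X=1) weight 1/198
  (Y=0, W=3, Z=1, U=0, V=1, X=1) weight 1/198
  (Y=0, W=3, Z=1, U=1, V=0, X=1) weight 1/396
  (Y=0, W=3, Z=1, U=1, V=1, X=1) weight 1/396
  (Y=1, W=3, Z=0, U=0, V=0, X=0) weight 1/792
  (Y=1, W=3, Z=0, U=0, V=1, X=0) weight 1/792
  (Y=1, W=3, Z=0, U=1, V=0, X=0) weight 1/396
  (Y=1, W=3, Z=0, U=1, V=1, X=0) weight 1/396
  (Y=1, W=3, Z=2, U=0, V=0, X=0) weight 1/528
  … 15 more
Group by Z:
  weight(Z=0) = 5/396
  weight(Z=1) = 1/33
  weight(Z=2) = 5/264
Total weight = 5/396 + 1/33 + 5/264 = 49/792
P(Z=0 | obs) = 5/396 / 49/792 = 10/49
P(Z=1 | obs) = 1/33 / 49/792 = 24/49
P(Z=2 | obs) = 5/264 / 49/792 = 15/49

P(Z = 1 | obs) = 24/49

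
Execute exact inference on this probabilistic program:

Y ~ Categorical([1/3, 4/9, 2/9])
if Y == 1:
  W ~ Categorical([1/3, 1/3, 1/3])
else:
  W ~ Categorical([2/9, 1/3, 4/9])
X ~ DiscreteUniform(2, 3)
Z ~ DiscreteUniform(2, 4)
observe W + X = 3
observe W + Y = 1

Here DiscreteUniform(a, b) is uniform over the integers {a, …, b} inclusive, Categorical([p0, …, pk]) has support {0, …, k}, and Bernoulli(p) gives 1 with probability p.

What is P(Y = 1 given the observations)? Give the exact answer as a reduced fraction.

Enumerate traces; 6 have nonzero weight after conditioning:
  (Y=0, W=1, X=2, Z=2) weight 1/54
  (Y=0, W=1, X=2, Z=3) weight 1/54
  (Y=0, W=1, X=2, Z=4) weight 1/54
  (Y=1, W=0, X=3, Z=2) weight 2/81
  (Y=1, W=0, X=3, Z=3) weight 2/81
  (Y=1, W=0, X=3, Z=4) weight 2/81
Group by Y:
  weight(Y=0) = 1/18
  weight(Y=1) = 2/27
Total weight = 1/18 + 2/27 = 7/54
P(Y=0 | obs) = 1/18 / 7/54 = 3/7
P(Y=1 | obs) = 2/27 / 7/54 = 4/7

P(Y = 1 | obs) = 4/7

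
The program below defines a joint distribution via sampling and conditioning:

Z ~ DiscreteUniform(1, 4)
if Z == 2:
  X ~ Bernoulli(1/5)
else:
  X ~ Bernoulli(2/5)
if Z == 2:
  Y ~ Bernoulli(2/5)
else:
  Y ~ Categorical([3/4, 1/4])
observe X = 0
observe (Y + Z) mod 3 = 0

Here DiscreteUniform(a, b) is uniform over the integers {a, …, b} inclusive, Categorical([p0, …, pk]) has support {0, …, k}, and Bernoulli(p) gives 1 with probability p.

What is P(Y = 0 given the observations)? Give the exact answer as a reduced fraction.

Enumerate traces; 2 have nonzero weight after conditioning:
  (Z=2, X=0, Y=1) weight 2/25
  (Z=3, X=0, Y=0) weight 9/80
Group by Y:
  weight(Y=0) = 9/80
  weight(Y=1) = 2/25
Total weight = 9/80 + 2/25 = 77/400
P(Y=0 | obs) = 9/80 / 77/400 = 45/77
P(Y=1 | obs) = 2/25 / 77/400 = 32/77

P(Y = 0 | obs) = 45/77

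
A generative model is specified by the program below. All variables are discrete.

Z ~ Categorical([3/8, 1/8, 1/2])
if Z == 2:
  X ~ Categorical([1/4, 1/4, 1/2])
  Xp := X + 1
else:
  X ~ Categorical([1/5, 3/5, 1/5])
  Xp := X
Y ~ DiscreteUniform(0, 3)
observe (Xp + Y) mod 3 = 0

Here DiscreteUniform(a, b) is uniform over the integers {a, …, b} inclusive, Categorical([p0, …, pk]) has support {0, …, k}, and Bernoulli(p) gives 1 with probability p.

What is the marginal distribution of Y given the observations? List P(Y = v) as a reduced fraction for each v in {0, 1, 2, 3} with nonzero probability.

P(Y=0) = 7/27, P(Y=1) = 1/6, P(Y=2) = 17/54, P(Y=3) = 7/27

Enumerate traces; 12 have nonzero weight after conditioning:
  (Z=0, X=0, Y=0) weight 3/160
  (Z=0, X=0, Y=3) weight 3/160
  (Z=0, X=1, Y=2) weight 9/160
  (Z=0, X=2, Y=1) weight 3/160
  (Z=1, X=0, Y=0) weight 1/160
  (Z=1, X=0, Y=3) weight 1/160
  (Z=1, X=1, Y=2) weight 3/160
  (Z=1, X=2, Y=1) weight 1/160
  … 4 more
Group by Y:
  weight(Y=0) = 7/80
  weight(Y=1) = 9/160
  weight(Y=2) = 17/160
  weight(Y=3) = 7/80
Total weight = 7/80 + 9/160 + 17/160 + 7/80 = 27/80
P(Y=0 | obs) = 7/80 / 27/80 = 7/27
P(Y=1 | obs) = 9/160 / 27/80 = 1/6
P(Y=2 | obs) = 17/160 / 27/80 = 17/54
P(Y=3 | obs) = 7/80 / 27/80 = 7/27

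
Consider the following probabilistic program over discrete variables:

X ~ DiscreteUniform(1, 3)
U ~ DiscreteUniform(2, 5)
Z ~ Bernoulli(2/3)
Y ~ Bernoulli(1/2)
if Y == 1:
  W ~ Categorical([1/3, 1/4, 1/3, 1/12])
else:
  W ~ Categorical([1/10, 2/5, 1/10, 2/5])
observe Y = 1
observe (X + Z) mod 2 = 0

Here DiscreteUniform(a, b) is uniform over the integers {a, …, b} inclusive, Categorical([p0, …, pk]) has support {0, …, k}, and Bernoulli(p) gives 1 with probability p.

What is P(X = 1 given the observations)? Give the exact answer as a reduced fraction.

P(X = 1 | obs) = 2/5

Enumerate traces; 48 have nonzero weight after conditioning:
  (X=1, U=2, Z=1, Y=1, W=0) weight 1/108
  (X=1, U=2, Z=1, Y=1, W=1) weight 1/144
  (X=1, U=2, Z=1, Y=1, W=2) weight 1/108
  (X=1, U=2, Z=1, Y=1, W=3) weight 1/432
  (X=1, U=3, Z=1, Y=1, W=0) weight 1/108
  (X=1, U=3, Z=1, Y=1, W=1) weight 1/144
  (X=1, U=3, Z=1, Y=1, W=2) weight 1/108
  (X=1, U=3, Z=1, Y=1, W=3) weight 1/432
  (X=2, U=2, Z=0, Y=1, W=0) weight 1/216
  (X=3, U=2, Z=1, Y=1, W=0) weight 1/108
  … 38 more
Group by X:
  weight(X=1) = 1/9
  weight(X=2) = 1/18
  weight(X=3) = 1/9
Total weight = 1/9 + 1/18 + 1/9 = 5/18
P(X=1 | obs) = 1/9 / 5/18 = 2/5
P(X=2 | obs) = 1/18 / 5/18 = 1/5
P(X=3 | obs) = 1/9 / 5/18 = 2/5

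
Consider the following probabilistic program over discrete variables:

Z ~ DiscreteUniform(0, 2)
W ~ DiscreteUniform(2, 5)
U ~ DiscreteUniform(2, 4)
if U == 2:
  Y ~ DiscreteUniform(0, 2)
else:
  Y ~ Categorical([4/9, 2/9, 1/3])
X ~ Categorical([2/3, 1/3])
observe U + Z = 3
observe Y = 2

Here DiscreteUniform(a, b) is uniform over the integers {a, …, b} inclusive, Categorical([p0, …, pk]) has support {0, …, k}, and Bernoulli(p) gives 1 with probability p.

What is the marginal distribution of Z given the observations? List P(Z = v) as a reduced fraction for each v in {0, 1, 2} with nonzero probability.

P(Z=0) = 1/2, P(Z=1) = 1/2

Enumerate traces; 16 have nonzero weight after conditioning:
  (Z=0, W=2, U=3, Y=2, X=0) weight 1/162
  (Z=0, W=2, U=3, Y=2, X=1) weight 1/324
  (Z=0, W=3, U=3, Y=2, X=0) weight 1/162
  (Z=0, W=3, U=3, Y=2, X=1) weight 1/324
  (Z=0, W=4, U=3, Y=2, X=0) weight 1/162
  (Z=0, W=4, U=3, Y=2, X=1) weight 1/324
  (Z=0, W=5, U=3, Y=2, X=0) weight 1/162
  (Z=0, W=5, U=3, Y=2, X=1) weight 1/324
  (Z=1, W=2, U=2, Y=2, X=0) weight 1/162
  … 7 more
Group by Z:
  weight(Z=0) = 1/27
  weight(Z=1) = 1/27
Total weight = 1/27 + 1/27 = 2/27
P(Z=0 | obs) = 1/27 / 2/27 = 1/2
P(Z=1 | obs) = 1/27 / 2/27 = 1/2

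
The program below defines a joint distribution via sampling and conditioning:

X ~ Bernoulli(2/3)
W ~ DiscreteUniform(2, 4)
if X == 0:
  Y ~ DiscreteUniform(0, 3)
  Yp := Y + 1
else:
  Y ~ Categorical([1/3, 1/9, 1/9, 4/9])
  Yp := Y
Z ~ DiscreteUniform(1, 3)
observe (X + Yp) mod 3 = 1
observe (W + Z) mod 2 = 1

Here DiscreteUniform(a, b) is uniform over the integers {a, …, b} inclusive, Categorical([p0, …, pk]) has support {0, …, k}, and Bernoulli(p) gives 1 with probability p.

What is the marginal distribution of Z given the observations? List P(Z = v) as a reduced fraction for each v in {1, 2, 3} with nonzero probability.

P(Z=1) = 2/5, P(Z=2) = 1/5, P(Z=3) = 2/5

Enumerate traces; 20 have nonzero weight after conditioning:
  (X=0, W=2, Y=0, Z=1) weight 1/108
  (X=0, W=2, Y=0, Z=3) weight 1/108
  (X=0, W=2, Y=3, Z=1) weight 1/108
  (X=0, W=2, Y=3, Z=3) weight 1/108
  (X=0, W=3, Y=0, Z=2) weight 1/108
  (X=0, W=3, Y=3, Z=2) weight 1/108
  (X=0, W=4, Y=0, Z=1) weight 1/108
  (X=0, W=4, Y=0, Z=3) weight 1/108
  … 12 more
Group by Z:
  weight(Z=1) = 37/243
  weight(Z=2) = 37/486
  weight(Z=3) = 37/243
Total weight = 37/243 + 37/486 + 37/243 = 185/486
P(Z=1 | obs) = 37/243 / 185/486 = 2/5
P(Z=2 | obs) = 37/486 / 185/486 = 1/5
P(Z=3 | obs) = 37/243 / 185/486 = 2/5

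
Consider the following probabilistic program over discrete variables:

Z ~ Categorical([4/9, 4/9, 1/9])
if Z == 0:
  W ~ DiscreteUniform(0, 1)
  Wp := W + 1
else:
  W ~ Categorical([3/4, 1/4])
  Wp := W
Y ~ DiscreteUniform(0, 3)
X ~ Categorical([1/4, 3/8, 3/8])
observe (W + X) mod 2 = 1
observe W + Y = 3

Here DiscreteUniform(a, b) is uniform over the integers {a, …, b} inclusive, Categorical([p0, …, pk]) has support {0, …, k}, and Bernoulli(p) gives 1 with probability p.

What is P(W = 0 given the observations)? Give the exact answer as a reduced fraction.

P(W = 0 | obs) = 69/134

Enumerate traces; 9 have nonzero weight after conditioning:
  (Z=0, W=0, Y=3, X=1) weight 1/48
  (Z=0, W=1, Y=2, X=0) weight 1/72
  (Z=0, W=1, Y=2, X=2) weight 1/48
  (Z=1, W=0, Y=3, X=1) weight 1/32
  (Z=1, W=1, Y=2, X=0) weight 1/144
  (Z=1, W=1, Y=2, X=2) weight 1/96
  (Z=2, W=0, Y=3, X=1) weight 1/128
  (Z=2, W=1, Y=2, X=0) weight 1/576
  … 1 more
Group by W:
  weight(W=0) = 23/384
  weight(W=1) = 65/1152
Total weight = 23/384 + 65/1152 = 67/576
P(W=0 | obs) = 23/384 / 67/576 = 69/134
P(W=1 | obs) = 65/1152 / 67/576 = 65/134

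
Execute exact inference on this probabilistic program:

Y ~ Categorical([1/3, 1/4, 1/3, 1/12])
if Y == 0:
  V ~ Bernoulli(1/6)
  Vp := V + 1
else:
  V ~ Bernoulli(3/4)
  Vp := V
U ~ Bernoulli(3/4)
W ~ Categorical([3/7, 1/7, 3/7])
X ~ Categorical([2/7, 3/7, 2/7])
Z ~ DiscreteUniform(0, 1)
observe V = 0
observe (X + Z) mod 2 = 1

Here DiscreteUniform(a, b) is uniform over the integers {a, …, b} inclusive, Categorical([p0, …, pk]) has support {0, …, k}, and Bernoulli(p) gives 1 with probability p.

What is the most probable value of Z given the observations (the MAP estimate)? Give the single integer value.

argmax_v P(Z = v | obs) = 1

Enumerate traces; 72 have nonzero weight after conditioning:
  (Y=0, V=0, U=0, W=0, X=0, Z=1) weight 5/1176
  (Y=0, V=0, U=0, W=0, X=1, Z=0) weight 5/784
  (Y=0, V=0, U=0, W=0, X=2, Z=1) weight 5/1176
  (Y=0, V=0, U=0, W=1, X=0, Z=1) weight 5/3528
  (Y=0, V=0, U=0, W=1, X=1, Z=0) weight 5/2352
  (Y=0, V=0, U=0, W=1, X=2, Z=1) weight 5/3528
  (Y=0, V=0, U=0, W=2, X=0, Z=1) weight 5/1176
  (Y=0, V=0, U=0, W=2, X=1, Z=0) weight 5/784
  … 64 more
Group by Z:
  weight(Z=0) = 2/21
  weight(Z=1) = 8/63
Total weight = 2/21 + 8/63 = 2/9
P(Z=0 | obs) = 2/21 / 2/9 = 3/7
P(Z=1 | obs) = 8/63 / 2/9 = 4/7
argmax = 1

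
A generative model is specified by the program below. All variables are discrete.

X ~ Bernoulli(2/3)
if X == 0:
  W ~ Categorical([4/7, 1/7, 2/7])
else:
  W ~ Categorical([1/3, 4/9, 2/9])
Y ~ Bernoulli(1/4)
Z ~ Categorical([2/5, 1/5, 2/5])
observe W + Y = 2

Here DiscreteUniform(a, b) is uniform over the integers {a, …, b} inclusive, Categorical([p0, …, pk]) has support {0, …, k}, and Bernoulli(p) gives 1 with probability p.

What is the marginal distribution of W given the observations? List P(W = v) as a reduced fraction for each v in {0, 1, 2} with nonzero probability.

P(W=1) = 65/203, P(W=2) = 138/203

Enumerate traces; 12 have nonzero weight after conditioning:
  (X=0, W=1, Y=1, Z=0) weight 1/210
  (X=0, W=1, Y=1, Z=1) weight 1/420
  (X=0, W=1, Y=1, Z=2) weight 1/210
  (X=0, W=2, Y=0, Z=0) weight 1/35
  (X=0, W=2, Y=0, Z=1) weight 1/70
  (X=0, W=2, Y=0, Z=2) weight 1/35
  (X=1, W=1, Y=1, Z=0) weight 4/135
  (X=1, W=1, Y=1, Z=1) weight 2/135
  … 4 more
Group by W:
  weight(W=1) = 65/756
  weight(W=2) = 23/126
Total weight = 65/756 + 23/126 = 29/108
P(W=1 | obs) = 65/756 / 29/108 = 65/203
P(W=2 | obs) = 23/126 / 29/108 = 138/203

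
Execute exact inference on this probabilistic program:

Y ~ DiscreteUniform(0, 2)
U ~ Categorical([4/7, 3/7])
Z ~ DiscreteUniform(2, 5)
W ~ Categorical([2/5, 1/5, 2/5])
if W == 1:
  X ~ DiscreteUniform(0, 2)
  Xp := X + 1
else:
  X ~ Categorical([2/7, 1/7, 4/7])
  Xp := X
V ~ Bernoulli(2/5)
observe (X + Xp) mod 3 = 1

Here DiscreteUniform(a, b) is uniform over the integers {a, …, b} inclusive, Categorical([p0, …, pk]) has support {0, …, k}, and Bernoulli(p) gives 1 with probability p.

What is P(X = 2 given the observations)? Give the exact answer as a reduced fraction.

P(X = 2 | obs) = 48/55

Enumerate traces; 144 have nonzero weight after conditioning:
  (Y=0, U=0, Z=2, W=0, X=2, V=0) weight 8/1225
  (Y=0, U=0, Z=2, W=0, X=2, V=1) weight 16/3675
  (Y=0, U=0, Z=2, W=1, X=0, V=0) weight 1/525
  (Y=0, U=0, Z=2, W=1, X=0, V=1) weight 2/1575
  (Y=0, U=0, Z=2, W=2, X=2, V=0) weight 8/1225
  (Y=0, U=0, Z=2, W=2, X=2, V=1) weight 16/3675
  (Y=0, U=0, Z=3, W=0, X=2, V=0) weight 8/1225
  (Y=0, U=0, Z=3, W=0, X=2, V=1) weight 16/3675
  … 136 more
Group by X:
  weight(X=0) = 1/15
  weight(X=2) = 16/35
Total weight = 1/15 + 16/35 = 11/21
P(X=0 | obs) = 1/15 / 11/21 = 7/55
P(X=2 | obs) = 16/35 / 11/21 = 48/55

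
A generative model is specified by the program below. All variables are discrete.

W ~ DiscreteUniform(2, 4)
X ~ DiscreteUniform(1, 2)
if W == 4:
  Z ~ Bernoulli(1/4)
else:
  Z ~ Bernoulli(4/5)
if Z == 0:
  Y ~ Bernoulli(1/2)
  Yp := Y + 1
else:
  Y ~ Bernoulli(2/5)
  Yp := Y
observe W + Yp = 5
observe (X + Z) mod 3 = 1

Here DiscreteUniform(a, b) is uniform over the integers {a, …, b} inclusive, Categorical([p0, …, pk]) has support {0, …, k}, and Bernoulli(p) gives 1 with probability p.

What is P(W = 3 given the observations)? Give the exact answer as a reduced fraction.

P(W = 3 | obs) = 4/19

Enumerate traces; 2 have nonzero weight after conditioning:
  (W=3, X=1, Z=0, Y=1) weight 1/60
  (W=4, X=1, Z=0, Y=0) weight 1/16
Group by W:
  weight(W=3) = 1/60
  weight(W=4) = 1/16
Total weight = 1/60 + 1/16 = 19/240
P(W=3 | obs) = 1/60 / 19/240 = 4/19
P(W=4 | obs) = 1/16 / 19/240 = 15/19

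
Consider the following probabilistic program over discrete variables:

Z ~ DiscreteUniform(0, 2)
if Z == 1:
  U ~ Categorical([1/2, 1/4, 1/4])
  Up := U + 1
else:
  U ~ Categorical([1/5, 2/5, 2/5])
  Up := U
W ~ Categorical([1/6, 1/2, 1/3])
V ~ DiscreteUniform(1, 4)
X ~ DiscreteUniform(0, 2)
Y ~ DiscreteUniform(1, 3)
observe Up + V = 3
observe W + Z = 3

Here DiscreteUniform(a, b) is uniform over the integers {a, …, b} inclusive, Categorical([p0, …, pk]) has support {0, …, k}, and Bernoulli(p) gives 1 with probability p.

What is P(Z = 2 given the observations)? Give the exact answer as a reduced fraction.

P(Z = 2 | obs) = 2/3

Enumerate traces; 45 have nonzero weight after conditioning:
  (Z=1, U=0, W=2, V=2, X=0, Y=1) weight 1/648
  (Z=1, U=0, W=2, V=2, X=0, Y=2) weight 1/648
  (Z=1, U=0, W=2, V=2, X=0, Y=3) weight 1/648
  (Z=1, U=0, W=2, V=2, X=1, Y=1) weight 1/648
  (Z=1, U=0, W=2, V=2, X=1, Y=2) weight 1/648
  (Z=1, U=0, W=2, V=2, X=1, Y=3) weight 1/648
  (Z=1, U=0, W=2, V=2, X=2, Y=1) weight 1/648
  (Z=1, U=0, W=2, V=2, X=2, Y=2) weight 1/648
  (Z=2, U=0, W=1, V=3, X=0, Y=1) weight 1/1080
  … 36 more
Group by Z:
  weight(Z=1) = 1/48
  weight(Z=2) = 1/24
Total weight = 1/48 + 1/24 = 1/16
P(Z=1 | obs) = 1/48 / 1/16 = 1/3
P(Z=2 | obs) = 1/24 / 1/16 = 2/3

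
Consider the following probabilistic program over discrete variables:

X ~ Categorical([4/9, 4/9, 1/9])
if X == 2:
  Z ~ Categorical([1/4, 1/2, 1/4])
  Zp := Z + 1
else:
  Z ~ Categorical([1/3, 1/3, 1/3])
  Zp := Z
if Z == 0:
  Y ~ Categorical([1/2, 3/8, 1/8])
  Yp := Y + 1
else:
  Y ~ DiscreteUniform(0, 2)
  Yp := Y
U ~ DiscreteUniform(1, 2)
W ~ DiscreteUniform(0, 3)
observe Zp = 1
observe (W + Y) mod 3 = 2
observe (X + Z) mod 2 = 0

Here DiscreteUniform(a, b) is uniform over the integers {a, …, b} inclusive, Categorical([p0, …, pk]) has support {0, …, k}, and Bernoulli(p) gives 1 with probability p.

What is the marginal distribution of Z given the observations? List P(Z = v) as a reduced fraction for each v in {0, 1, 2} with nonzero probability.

Enumerate traces; 16 have nonzero weight after conditioning:
  (X=1, Z=1, Y=0, U=1, W=2) weight 1/162
  (X=1, Z=1, Y=0, U=2, W=2) weight 1/162
  (X=1, Z=1, Y=1, U=1, W=1) weight 1/162
  (X=1, Z=1, Y=1, U=2, W=1) weight 1/162
  (X=1, Z=1, Y=2, U=1, W=0) weight 1/162
  (X=1, Z=1, Y=2, U=1, W=3) weight 1/162
  (X=1, Z=1, Y=2, U=2, W=0) weight 1/162
  (X=1, Z=1, Y=2, U=2, W=3) weight 1/162
  (X=2, Z=0, Y=0, U=1, W=2) weight 1/576
  … 7 more
Group by Z:
  weight(Z=0) = 1/128
  weight(Z=1) = 4/81
Total weight = 1/128 + 4/81 = 593/10368
P(Z=0 | obs) = 1/128 / 593/10368 = 81/593
P(Z=1 | obs) = 4/81 / 593/10368 = 512/593

P(Z=0) = 81/593, P(Z=1) = 512/593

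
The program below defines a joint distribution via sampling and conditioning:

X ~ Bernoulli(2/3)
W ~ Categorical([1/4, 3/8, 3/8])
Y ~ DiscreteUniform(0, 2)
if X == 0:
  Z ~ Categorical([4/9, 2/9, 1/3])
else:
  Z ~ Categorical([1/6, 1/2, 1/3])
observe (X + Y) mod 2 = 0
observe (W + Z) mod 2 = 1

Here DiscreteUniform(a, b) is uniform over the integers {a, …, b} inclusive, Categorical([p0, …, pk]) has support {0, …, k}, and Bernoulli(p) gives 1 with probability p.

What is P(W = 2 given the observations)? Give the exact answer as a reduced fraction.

Enumerate traces; 12 have nonzero weight after conditioning:
  (X=0, W=0, Y=0, Z=1) weight 1/162
  (X=0, W=0, Y=2, Z=1) weight 1/162
  (X=0, W=1, Y=0, Z=0) weight 1/54
  (X=0, W=1, Y=0, Z=2) weight 1/72
  (X=0, W=1, Y=2, Z=0) weight 1/54
  (X=0, W=1, Y=2, Z=2) weight 1/72
  (X=0, W=2, Y=0, Z=1) weight 1/108
  (X=0, W=2, Y=2, Z=1) weight 1/108
  … 4 more
Group by W:
  weight(W=0) = 13/324
  weight(W=1) = 23/216
  weight(W=2) = 13/216
Total weight = 13/324 + 23/216 + 13/216 = 67/324
P(W=0 | obs) = 13/324 / 67/324 = 13/67
P(W=1 | obs) = 23/216 / 67/324 = 69/134
P(W=2 | obs) = 13/216 / 67/324 = 39/134

P(W = 2 | obs) = 39/134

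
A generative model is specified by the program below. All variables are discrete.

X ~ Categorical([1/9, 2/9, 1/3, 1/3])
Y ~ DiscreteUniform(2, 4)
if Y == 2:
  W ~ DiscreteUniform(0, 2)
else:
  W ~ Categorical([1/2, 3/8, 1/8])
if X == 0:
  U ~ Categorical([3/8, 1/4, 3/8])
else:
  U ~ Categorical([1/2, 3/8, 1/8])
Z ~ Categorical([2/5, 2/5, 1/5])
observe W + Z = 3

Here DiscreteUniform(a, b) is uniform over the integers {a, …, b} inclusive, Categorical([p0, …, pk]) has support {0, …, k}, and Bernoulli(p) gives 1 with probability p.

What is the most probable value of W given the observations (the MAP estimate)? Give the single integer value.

argmax_v P(W = v | obs) = 2

Enumerate traces; 72 have nonzero weight after conditioning:
  (X=0, Y=2, W=1, U=0, Z=2) weight 1/1080
  (X=0, Y=2, W=1, U=1, Z=2) weight 1/1620
  (X=0, Y=2, W=1, U=2, Z=2) weight 1/1080
  (X=0, Y=2, W=2, U=0, Z=1) weight 1/540
  (X=0, Y=2, W=2, U=1, Z=1) weight 1/810
  (X=0, Y=2, W=2, U=2, Z=1) weight 1/540
  (X=0, Y=3, W=1, U=0, Z=2) weight 1/960
  (X=0, Y=3, W=1, U=1, Z=2) weight 1/1440
  … 64 more
Group by W:
  weight(W=1) = 13/180
  weight(W=2) = 7/90
Total weight = 13/180 + 7/90 = 3/20
P(W=1 | obs) = 13/180 / 3/20 = 13/27
P(W=2 | obs) = 7/90 / 3/20 = 14/27
argmax = 2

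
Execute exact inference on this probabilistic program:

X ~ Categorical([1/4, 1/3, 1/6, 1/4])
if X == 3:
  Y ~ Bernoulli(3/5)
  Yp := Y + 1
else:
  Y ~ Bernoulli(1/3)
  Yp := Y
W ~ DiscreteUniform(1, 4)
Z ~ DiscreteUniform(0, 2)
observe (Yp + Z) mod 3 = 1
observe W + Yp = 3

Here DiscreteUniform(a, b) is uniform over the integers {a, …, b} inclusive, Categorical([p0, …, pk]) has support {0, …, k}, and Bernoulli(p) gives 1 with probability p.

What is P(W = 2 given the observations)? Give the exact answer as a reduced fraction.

P(W = 2 | obs) = 7/20

Enumerate traces; 8 have nonzero weight after conditioning:
  (X=0, Y=0, W=3, Z=1) weight 1/72
  (X=0, Y=1, W=2, Z=0) weight 1/144
  (X=1, Y=0, W=3, Z=1) weight 1/54
  (X=1, Y=1, W=2, Z=0) weight 1/108
  (X=2, Y=0, W=3, Z=1) weight 1/108
  (X=2, Y=1, W=2, Z=0) weight 1/216
  (X=3, Y=0, W=2, Z=0) weight 1/120
  (X=3, Y=1, W=1, Z=2) weight 1/80
Group by W:
  weight(W=1) = 1/80
  weight(W=2) = 7/240
  weight(W=3) = 1/24
Total weight = 1/80 + 7/240 + 1/24 = 1/12
P(W=1 | obs) = 1/80 / 1/12 = 3/20
P(W=2 | obs) = 7/240 / 1/12 = 7/20
P(W=3 | obs) = 1/24 / 1/12 = 1/2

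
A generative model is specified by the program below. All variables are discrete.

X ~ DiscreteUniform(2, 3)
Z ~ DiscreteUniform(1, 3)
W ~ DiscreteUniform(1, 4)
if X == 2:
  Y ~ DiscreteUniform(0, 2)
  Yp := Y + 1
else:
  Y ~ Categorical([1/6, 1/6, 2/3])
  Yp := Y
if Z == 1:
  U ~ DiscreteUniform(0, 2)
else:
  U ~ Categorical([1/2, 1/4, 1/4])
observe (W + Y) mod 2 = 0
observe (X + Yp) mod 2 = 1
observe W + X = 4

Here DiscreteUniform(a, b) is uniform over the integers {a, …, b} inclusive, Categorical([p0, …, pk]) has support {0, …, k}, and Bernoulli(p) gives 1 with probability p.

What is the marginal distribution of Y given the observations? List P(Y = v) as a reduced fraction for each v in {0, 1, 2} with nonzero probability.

P(Y=0) = 1/2, P(Y=2) = 1/2

Enumerate traces; 18 have nonzero weight after conditioning:
  (X=2, Z=1, W=2, Y=0, U=0) weight 1/216
  (X=2, Z=1, W=2, Y=0, U=1) weight 1/216
  (X=2, Z=1, W=2, Y=0, U=2) weight 1/216
  (X=2, Z=1, W=2, Y=2, U=0) weight 1/216
  (X=2, Z=1, W=2, Y=2, U=1) weight 1/216
  (X=2, Z=1, W=2, Y=2, U=2) weight 1/216
  (X=2, Z=2, W=2, Y=0, U=0) weight 1/144
  (X=2, Z=2, W=2, Y=0, U=1) weight 1/288
  … 10 more
Group by Y:
  weight(Y=0) = 1/24
  weight(Y=2) = 1/24
Total weight = 1/24 + 1/24 = 1/12
P(Y=0 | obs) = 1/24 / 1/12 = 1/2
P(Y=2 | obs) = 1/24 / 1/12 = 1/2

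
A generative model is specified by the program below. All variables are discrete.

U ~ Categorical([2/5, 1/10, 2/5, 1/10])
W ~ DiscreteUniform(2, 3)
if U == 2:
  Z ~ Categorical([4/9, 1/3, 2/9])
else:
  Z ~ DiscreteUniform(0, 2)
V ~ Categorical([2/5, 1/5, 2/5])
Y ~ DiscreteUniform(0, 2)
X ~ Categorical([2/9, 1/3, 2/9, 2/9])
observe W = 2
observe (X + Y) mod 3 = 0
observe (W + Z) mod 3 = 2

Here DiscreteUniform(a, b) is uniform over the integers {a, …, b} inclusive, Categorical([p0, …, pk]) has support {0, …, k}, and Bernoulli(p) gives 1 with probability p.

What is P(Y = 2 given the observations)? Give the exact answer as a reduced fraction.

Enumerate traces; 48 have nonzero weight after conditioning:
  (U=0, W=2, Z=0, V=0, Y=0, X=0) weight 4/2025
  (U=0, W=2, Z=0, V=0, Y=0, X=3) weight 4/2025
  (U=0, W=2, Z=0, V=0, Y=1, X=2) weight 4/2025
  (U=0, W=2, Z=0, V=0, Y=2, X=1) weight 2/675
  (U=0, W=2, Z=0, V=1, Y=0, X=0) weight 2/2025
  (U=0, W=2, Z=0, V=1, Y=0, X=3) weight 2/2025
  (U=0, W=2, Z=0, V=1, Y=1, X=2) weight 2/2025
  (U=0, W=2, Z=0, V=1, Y=2, X=1) weight 1/675
  … 40 more
Group by Y:
  weight(Y=0) = 34/1215
  weight(Y=1) = 17/1215
  weight(Y=2) = 17/810
Total weight = 34/1215 + 17/1215 + 17/810 = 17/270
P(Y=0 | obs) = 34/1215 / 17/270 = 4/9
P(Y=1 | obs) = 17/1215 / 17/270 = 2/9
P(Y=2 | obs) = 17/810 / 17/270 = 1/3

P(Y = 2 | obs) = 1/3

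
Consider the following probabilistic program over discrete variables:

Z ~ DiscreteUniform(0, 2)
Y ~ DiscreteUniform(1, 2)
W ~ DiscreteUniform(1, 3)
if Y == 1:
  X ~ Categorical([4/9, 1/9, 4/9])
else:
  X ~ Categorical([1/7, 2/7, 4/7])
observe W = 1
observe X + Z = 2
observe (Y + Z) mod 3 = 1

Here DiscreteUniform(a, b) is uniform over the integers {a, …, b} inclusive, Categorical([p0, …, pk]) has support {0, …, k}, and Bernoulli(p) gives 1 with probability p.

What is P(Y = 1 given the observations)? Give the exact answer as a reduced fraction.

P(Y = 1 | obs) = 28/37

Enumerate traces; 2 have nonzero weight after conditioning:
  (Z=0, Y=1, W=1, X=2) weight 2/81
  (Z=2, Y=2, W=1, X=0) weight 1/126
Group by Y:
  weight(Y=1) = 2/81
  weight(Y=2) = 1/126
Total weight = 2/81 + 1/126 = 37/1134
P(Y=1 | obs) = 2/81 / 37/1134 = 28/37
P(Y=2 | obs) = 1/126 / 37/1134 = 9/37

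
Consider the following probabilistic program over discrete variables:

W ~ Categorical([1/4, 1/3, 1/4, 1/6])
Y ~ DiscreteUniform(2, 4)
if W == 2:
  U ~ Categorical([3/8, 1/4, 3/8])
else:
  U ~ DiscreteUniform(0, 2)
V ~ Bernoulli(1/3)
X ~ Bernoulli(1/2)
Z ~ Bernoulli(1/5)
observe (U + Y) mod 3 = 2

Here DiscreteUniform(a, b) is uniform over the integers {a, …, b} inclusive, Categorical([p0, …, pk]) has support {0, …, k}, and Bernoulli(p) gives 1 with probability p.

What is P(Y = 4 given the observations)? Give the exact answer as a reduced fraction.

Enumerate traces; 96 have nonzero weight after conditioning:
  (W=0, Y=2, U=0, V=0, X=0, Z=0) weight 1/135
  (W=0, Y=2, U=0, V=0, X=0, Z=1) weight 1/540
  (W=0, Y=2, U=0, V=0, X=1, Z=0) weight 1/135
  (W=0, Y=2, U=0, V=0, X=1, Z=1) weight 1/540
  (W=0, Y=2, U=0, V=1, X=0, Z=0) weight 1/270
  (W=0, Y=2, U=0, V=1, X=0, Z=1) weight 1/1080
  (W=0, Y=2, U=0, V=1, X=1, Z=0) weight 1/270
  (W=0, Y=2, U=0, V=1, X=1, Z=1) weight 1/1080
  (W=0, Y=3, U=2, V=0, X=0, Z=0) weight 1/135
  (W=0, Y=4, U=1, V=0, X=0, Z=0) weight 1/135
  … 86 more
Group by Y:
  weight(Y=2) = 11/96
  weight(Y=3) = 11/96
  weight(Y=4) = 5/48
Total weight = 11/96 + 11/96 + 5/48 = 1/3
P(Y=2 | obs) = 11/96 / 1/3 = 11/32
P(Y=3 | obs) = 11/96 / 1/3 = 11/32
P(Y=4 | obs) = 5/48 / 1/3 = 5/16

P(Y = 4 | obs) = 5/16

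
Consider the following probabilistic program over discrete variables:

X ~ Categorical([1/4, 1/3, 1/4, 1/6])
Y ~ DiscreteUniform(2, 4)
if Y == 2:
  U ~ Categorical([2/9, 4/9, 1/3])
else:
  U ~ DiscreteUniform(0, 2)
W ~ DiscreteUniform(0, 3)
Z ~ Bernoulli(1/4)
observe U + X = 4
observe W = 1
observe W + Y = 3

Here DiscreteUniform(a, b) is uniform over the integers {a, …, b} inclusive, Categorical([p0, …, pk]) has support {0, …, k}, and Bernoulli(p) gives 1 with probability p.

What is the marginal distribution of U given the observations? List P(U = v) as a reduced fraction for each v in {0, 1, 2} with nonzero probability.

P(U=1) = 8/17, P(U=2) = 9/17

Enumerate traces; 4 have nonzero weight after conditioning:
  (X=2, Y=2, U=2, W=1, Z=0) weight 1/192
  (X=2, Y=2, U=2, W=1, Z=1) weight 1/576
  (X=3, Y=2, U=1, W=1, Z=0) weight 1/216
  (X=3, Y=2, U=1, W=1, Z=1) weight 1/648
Group by U:
  weight(U=1) = 1/162
  weight(U=2) = 1/144
Total weight = 1/162 + 1/144 = 17/1296
P(U=1 | obs) = 1/162 / 17/1296 = 8/17
P(U=2 | obs) = 1/144 / 17/1296 = 9/17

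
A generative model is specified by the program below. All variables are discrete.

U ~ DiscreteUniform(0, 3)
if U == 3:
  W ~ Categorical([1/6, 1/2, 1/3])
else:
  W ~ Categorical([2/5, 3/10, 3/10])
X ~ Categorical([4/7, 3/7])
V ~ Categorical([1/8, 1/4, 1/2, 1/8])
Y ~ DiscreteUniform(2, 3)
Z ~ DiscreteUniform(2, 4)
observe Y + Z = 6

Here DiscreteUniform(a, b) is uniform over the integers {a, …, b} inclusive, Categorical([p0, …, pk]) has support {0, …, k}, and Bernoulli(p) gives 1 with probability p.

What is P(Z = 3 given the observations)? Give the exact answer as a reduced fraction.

Enumerate traces; 192 have nonzero weight after conditioning:
  (U=0, W=0, X=0, V=0, Y=2, Z=4) weight 1/840
  (U=0, W=0, X=0, V=0, Y=3, Z=3) weight 1/840
  (U=0, W=0, X=0, V=1, Y=2, Z=4) weight 1/420
  (U=0, W=0, X=0, V=1, Y=3, Z=3) weight 1/420
  (U=0, W=0, X=0, V=2, Y=2, Z=4) weight 1/210
  (U=0, W=0, X=0, V=2, Y=3, Z=3) weight 1/210
  (U=0, W=0, X=0, V=3, Y=2, Z=4) weight 1/840
  (U=0, W=0, X=0, V=3, Y=3, Z=3) weight 1/840
  … 184 more
Group by Z:
  weight(Z=3) = 1/6
  weight(Z=4) = 1/6
Total weight = 1/6 + 1/6 = 1/3
P(Z=3 | obs) = 1/6 / 1/3 = 1/2
P(Z=4 | obs) = 1/6 / 1/3 = 1/2

P(Z = 3 | obs) = 1/2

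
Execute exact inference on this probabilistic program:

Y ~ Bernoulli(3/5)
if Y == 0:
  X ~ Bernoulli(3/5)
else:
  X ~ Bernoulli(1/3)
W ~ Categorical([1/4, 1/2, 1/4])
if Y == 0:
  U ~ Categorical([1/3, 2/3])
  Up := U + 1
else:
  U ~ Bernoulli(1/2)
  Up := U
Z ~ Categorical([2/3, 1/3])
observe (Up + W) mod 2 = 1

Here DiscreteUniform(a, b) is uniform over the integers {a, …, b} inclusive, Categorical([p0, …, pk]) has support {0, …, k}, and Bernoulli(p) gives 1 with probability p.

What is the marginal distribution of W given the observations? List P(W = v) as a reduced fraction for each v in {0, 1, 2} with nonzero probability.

Enumerate traces; 24 have nonzero weight after conditioning:
  (Y=0, X=0, W=0, U=0, Z=0) weight 2/225
  (Y=0, X=0, W=0, U=0, Z=1) weight 1/225
  (Y=0, X=0, W=1, U=1, Z=0) weight 8/225
  (Y=0, X=0, W=1, U=1, Z=1) weight 4/225
  (Y=0, X=0, W=2, U=0, Z=0) weight 2/225
  (Y=0, X=0, W=2, U=0, Z=1) weight 1/225
  (Y=0, X=1, W=0, U=0, Z=0) weight 1/75
  (Y=0, X=1, W=0, U=0, Z=1) weight 1/150
  … 16 more
Group by W:
  weight(W=0) = 13/120
  weight(W=1) = 17/60
  weight(W=2) = 13/120
Total weight = 13/120 + 17/60 + 13/120 = 1/2
P(W=0 | obs) = 13/120 / 1/2 = 13/60
P(W=1 | obs) = 17/60 / 1/2 = 17/30
P(W=2 | obs) = 13/120 / 1/2 = 13/60

P(W=0) = 13/60, P(W=1) = 17/30, P(W=2) = 13/60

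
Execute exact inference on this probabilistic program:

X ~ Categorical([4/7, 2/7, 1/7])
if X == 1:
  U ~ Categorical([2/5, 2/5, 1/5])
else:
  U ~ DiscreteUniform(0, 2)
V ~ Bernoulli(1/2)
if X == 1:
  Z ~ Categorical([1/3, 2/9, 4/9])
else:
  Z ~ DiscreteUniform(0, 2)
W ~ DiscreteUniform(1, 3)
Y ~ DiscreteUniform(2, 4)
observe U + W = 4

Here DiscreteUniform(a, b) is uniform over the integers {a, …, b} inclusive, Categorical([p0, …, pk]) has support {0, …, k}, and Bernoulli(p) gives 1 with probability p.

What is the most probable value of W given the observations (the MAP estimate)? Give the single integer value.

argmax_v P(W = v | obs) = 3

Enumerate traces; 108 have nonzero weight after conditioning:
  (X=0, U=1, V=0, Z=0, W=3, Y=2) weight 2/567
  (X=0, U=1, V=0, Z=0, W=3, Y=3) weight 2/567
  (X=0, U=1, V=0, Z=0, W=3, Y=4) weight 2/567
  (X=0, U=1, V=0, Z=1, W=3, Y=2) weight 2/567
  (X=0, U=1, V=0, Z=1, W=3, Y=3) weight 2/567
  (X=0, U=1, V=0, Z=1, W=3, Y=4) weight 2/567
  (X=0, U=1, V=0, Z=2, W=3, Y=2) weight 2/567
  (X=0, U=1, V=0, Z=2, W=3, Y=3) weight 2/567
  (X=0, U=2, V=0, Z=0, W=2, Y=2) weight 2/567
  … 99 more
Group by W:
  weight(W=2) = 31/315
  weight(W=3) = 37/315
Total weight = 31/315 + 37/315 = 68/315
P(W=2 | obs) = 31/315 / 68/315 = 31/68
P(W=3 | obs) = 37/315 / 68/315 = 37/68
argmax = 3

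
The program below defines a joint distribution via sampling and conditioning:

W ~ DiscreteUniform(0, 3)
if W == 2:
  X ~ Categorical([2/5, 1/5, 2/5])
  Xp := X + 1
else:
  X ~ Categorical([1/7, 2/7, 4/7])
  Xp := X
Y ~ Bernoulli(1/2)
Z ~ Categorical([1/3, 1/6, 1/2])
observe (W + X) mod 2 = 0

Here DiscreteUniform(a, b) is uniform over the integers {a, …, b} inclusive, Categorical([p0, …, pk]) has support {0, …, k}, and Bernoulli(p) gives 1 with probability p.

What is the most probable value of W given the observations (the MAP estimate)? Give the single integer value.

argmax_v P(W = v | obs) = 2

Enumerate traces; 36 have nonzero weight after conditioning:
  (W=0, X=0, Y=0, Z=0) weight 1/168
  (W=0, X=0, Y=0, Z=1) weight 1/336
  (W=0, X=0, Y=0, Z=2) weight 1/112
  (W=0, X=0, Y=1, Z=0) weight 1/168
  (W=0, X=0, Y=1, Z=1) weight 1/336
  (W=0, X=0, Y=1, Z=2) weight 1/112
  (W=0, X=2, Y=0, Z=0) weight 1/42
  (W=0, X=2, Y=0, Z=1) weight 1/84
  (W=1, X=1, Y=0, Z=0) weight 1/84
  (W=2, X=0, Y=0, Z=0) weight 1/60
  … 26 more
Group by W:
  weight(W=0) = 5/28
  weight(W=1) = 1/14
  weight(W=2) = 1/5
  weight(W=3) = 1/14
Total weight = 5/28 + 1/14 + 1/5 + 1/14 = 73/140
P(W=0 | obs) = 5/28 / 73/140 = 25/73
P(W=1 | obs) = 1/14 / 73/140 = 10/73
P(W=2 | obs) = 1/5 / 73/140 = 28/73
P(W=3 | obs) = 1/14 / 73/140 = 10/73
argmax = 2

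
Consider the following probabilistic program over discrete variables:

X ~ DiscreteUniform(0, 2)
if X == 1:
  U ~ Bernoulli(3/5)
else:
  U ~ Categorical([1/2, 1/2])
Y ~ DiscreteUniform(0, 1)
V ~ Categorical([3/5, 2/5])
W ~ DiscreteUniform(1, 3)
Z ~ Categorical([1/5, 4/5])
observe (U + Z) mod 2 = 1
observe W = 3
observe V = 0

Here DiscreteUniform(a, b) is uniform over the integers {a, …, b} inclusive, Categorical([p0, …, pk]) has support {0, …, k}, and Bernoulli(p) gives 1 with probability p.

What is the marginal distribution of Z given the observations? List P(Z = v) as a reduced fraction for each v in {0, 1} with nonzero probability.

P(Z=0) = 2/9, P(Z=1) = 7/9

Enumerate traces; 12 have nonzero weight after conditioning:
  (X=0, U=0, Y=0, V=0, W=3, Z=1) weight 1/75
  (X=0, U=0, Y=1, V=0, W=3, Z=1) weight 1/75
  (X=0, U=1, Y=0, V=0, W=3, Z=0) weight 1/300
  (X=0, U=1, Y=1, V=0, W=3, Z=0) weight 1/300
  (X=1, U=0, Y=0, V=0, W=3, Z=1) weight 4/375
  (X=1, U=0, Y=1, V=0, W=3, Z=1) weight 4/375
  (X=1, U=1, Y=0, V=0, W=3, Z=0) weight 1/250
  (X=1, U=1, Y=1, V=0, W=3, Z=0) weight 1/250
  … 4 more
Group by Z:
  weight(Z=0) = 8/375
  weight(Z=1) = 28/375
Total weight = 8/375 + 28/375 = 12/125
P(Z=0 | obs) = 8/375 / 12/125 = 2/9
P(Z=1 | obs) = 28/375 / 12/125 = 7/9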